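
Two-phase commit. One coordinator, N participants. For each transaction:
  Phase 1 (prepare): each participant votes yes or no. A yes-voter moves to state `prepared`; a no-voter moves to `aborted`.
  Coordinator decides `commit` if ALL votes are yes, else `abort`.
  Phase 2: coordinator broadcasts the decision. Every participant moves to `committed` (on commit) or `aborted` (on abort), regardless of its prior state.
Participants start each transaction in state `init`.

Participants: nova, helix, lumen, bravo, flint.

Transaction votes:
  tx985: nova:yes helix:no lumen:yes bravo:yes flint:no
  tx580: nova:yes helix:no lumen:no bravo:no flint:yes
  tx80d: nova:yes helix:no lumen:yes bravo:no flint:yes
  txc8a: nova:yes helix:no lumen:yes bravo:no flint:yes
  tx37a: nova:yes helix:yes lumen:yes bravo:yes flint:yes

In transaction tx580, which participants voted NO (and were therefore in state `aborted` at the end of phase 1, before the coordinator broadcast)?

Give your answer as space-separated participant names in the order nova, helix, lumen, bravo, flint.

Txn tx580 phase 1: nova yes -> prepared; helix no -> aborted; lumen no -> aborted; bravo no -> aborted; flint yes -> prepared

Answer: helix lumen bravo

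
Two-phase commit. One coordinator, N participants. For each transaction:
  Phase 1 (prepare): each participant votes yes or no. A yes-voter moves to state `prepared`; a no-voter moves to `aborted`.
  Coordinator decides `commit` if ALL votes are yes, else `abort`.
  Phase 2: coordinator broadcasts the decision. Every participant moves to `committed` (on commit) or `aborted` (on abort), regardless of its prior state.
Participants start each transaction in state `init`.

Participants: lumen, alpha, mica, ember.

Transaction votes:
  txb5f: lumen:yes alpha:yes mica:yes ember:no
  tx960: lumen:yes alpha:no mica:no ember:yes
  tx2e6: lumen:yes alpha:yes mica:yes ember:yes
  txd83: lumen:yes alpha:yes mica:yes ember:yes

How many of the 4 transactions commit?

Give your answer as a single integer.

Answer: 2

Derivation:
txb5f: no from ember -> abort (commits=0)
tx960: no from alpha, mica -> abort (commits=0)
tx2e6: all yes -> commit (commits=1)
txd83: all yes -> commit (commits=2)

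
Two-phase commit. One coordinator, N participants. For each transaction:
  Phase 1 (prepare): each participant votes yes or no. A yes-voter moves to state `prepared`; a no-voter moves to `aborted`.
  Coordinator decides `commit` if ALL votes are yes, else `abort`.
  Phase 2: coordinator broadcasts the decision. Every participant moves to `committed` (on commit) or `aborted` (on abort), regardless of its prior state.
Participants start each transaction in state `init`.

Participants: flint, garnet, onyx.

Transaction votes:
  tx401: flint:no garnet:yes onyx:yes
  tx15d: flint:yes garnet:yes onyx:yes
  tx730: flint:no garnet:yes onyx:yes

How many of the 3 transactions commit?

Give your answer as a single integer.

tx401: no from flint -> abort (commits=0)
tx15d: all yes -> commit (commits=1)
tx730: no from flint -> abort (commits=1)

Answer: 1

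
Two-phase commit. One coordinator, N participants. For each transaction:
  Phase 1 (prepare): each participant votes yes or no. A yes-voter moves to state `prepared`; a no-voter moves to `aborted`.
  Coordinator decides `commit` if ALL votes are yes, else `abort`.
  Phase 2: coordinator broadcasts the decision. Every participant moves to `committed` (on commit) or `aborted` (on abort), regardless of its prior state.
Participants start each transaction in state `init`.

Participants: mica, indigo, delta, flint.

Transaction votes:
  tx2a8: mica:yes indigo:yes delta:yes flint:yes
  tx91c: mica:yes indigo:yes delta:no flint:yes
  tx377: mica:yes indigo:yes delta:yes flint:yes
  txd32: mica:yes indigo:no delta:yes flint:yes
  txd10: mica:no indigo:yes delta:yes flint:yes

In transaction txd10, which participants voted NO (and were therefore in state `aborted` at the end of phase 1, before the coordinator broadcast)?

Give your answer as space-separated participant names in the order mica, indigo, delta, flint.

Txn txd10 phase 1: mica no -> aborted; indigo yes -> prepared; delta yes -> prepared; flint yes -> prepared

Answer: mica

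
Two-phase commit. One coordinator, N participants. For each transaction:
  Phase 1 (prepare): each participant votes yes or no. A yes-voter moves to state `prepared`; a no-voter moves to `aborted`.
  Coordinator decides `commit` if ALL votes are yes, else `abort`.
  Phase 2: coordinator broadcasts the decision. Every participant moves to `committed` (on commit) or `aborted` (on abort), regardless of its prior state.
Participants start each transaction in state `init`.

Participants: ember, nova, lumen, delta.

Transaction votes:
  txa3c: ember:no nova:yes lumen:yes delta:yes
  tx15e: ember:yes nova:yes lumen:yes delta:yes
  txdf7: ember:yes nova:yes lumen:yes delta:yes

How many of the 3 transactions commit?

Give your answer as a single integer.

Answer: 2

Derivation:
txa3c: no from ember -> abort (commits=0)
tx15e: all yes -> commit (commits=1)
txdf7: all yes -> commit (commits=2)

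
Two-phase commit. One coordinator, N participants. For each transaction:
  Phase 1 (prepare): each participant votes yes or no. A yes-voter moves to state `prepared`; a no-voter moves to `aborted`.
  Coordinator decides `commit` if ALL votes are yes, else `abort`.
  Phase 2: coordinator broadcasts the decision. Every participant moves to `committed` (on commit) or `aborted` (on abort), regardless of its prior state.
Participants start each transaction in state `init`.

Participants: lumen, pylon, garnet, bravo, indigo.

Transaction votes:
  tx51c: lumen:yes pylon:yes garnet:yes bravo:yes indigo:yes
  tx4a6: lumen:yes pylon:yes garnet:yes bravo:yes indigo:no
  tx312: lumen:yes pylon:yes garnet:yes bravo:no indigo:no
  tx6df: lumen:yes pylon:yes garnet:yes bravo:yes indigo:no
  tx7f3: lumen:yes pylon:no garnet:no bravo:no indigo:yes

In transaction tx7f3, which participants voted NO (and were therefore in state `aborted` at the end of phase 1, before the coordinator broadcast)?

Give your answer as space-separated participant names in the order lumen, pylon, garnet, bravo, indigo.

Answer: pylon garnet bravo

Derivation:
Txn tx7f3 phase 1: lumen yes -> prepared; pylon no -> aborted; garnet no -> aborted; bravo no -> aborted; indigo yes -> prepared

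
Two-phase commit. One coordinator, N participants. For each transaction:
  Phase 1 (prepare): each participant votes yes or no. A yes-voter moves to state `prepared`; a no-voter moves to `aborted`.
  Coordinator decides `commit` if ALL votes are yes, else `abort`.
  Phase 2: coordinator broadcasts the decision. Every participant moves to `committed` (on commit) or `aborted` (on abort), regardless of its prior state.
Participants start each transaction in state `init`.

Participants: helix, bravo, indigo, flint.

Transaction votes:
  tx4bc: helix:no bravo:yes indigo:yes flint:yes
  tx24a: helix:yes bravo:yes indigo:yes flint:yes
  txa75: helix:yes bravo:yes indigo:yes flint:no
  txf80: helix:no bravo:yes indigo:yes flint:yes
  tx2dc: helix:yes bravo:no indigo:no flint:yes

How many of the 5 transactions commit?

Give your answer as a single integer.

tx4bc: no from helix -> abort (commits=0)
tx24a: all yes -> commit (commits=1)
txa75: no from flint -> abort (commits=1)
txf80: no from helix -> abort (commits=1)
tx2dc: no from bravo, indigo -> abort (commits=1)

Answer: 1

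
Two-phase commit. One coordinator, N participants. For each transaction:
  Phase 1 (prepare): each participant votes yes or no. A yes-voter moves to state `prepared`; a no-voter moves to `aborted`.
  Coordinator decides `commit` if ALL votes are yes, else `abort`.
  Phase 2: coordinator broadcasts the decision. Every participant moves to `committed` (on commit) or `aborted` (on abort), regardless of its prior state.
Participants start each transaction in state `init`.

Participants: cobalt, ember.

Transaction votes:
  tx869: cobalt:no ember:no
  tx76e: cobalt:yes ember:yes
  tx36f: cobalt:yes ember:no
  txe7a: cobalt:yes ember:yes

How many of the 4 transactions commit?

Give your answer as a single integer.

Answer: 2

Derivation:
tx869: no from cobalt, ember -> abort (commits=0)
tx76e: all yes -> commit (commits=1)
tx36f: no from ember -> abort (commits=1)
txe7a: all yes -> commit (commits=2)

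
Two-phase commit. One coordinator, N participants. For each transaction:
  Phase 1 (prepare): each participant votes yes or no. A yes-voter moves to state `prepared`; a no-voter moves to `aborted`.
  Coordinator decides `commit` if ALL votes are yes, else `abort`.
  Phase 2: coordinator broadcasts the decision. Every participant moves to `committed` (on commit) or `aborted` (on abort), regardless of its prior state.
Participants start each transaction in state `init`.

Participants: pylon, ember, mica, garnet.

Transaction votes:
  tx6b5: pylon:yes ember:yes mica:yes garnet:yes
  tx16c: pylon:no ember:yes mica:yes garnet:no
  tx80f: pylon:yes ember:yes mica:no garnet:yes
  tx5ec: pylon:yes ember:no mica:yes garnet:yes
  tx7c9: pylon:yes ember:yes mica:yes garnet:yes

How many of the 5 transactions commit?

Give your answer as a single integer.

Answer: 2

Derivation:
tx6b5: all yes -> commit (commits=1)
tx16c: no from pylon, garnet -> abort (commits=1)
tx80f: no from mica -> abort (commits=1)
tx5ec: no from ember -> abort (commits=1)
tx7c9: all yes -> commit (commits=2)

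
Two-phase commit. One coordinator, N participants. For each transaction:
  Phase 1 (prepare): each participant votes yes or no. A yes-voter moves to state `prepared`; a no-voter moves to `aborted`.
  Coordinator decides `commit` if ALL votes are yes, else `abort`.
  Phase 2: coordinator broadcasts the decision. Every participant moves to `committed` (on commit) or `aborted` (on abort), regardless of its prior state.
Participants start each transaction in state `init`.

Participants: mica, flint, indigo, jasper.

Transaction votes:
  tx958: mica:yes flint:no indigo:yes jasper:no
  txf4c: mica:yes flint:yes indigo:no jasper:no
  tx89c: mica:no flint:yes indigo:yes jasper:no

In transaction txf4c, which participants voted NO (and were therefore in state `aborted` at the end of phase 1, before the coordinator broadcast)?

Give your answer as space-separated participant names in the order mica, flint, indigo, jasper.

Answer: indigo jasper

Derivation:
Txn txf4c phase 1: mica yes -> prepared; flint yes -> prepared; indigo no -> aborted; jasper no -> aborted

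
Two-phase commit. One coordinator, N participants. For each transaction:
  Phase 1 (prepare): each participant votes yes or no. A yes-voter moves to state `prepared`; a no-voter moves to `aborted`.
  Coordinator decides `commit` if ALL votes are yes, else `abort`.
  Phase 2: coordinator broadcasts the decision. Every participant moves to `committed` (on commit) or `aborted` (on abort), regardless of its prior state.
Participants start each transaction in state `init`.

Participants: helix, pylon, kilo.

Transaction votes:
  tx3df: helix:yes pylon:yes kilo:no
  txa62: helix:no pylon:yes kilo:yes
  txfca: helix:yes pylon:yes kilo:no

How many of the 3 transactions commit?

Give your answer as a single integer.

Answer: 0

Derivation:
tx3df: no from kilo -> abort (commits=0)
txa62: no from helix -> abort (commits=0)
txfca: no from kilo -> abort (commits=0)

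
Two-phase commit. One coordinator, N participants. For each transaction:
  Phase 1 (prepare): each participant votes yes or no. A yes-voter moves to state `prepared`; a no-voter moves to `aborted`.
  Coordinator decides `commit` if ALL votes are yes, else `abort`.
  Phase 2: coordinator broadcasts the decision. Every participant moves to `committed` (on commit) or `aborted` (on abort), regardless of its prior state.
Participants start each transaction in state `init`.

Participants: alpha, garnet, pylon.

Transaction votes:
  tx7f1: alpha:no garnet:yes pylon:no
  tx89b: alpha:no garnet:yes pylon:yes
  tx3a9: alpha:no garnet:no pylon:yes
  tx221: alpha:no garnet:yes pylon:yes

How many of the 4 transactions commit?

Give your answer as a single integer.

Answer: 0

Derivation:
tx7f1: no from alpha, pylon -> abort (commits=0)
tx89b: no from alpha -> abort (commits=0)
tx3a9: no from alpha, garnet -> abort (commits=0)
tx221: no from alpha -> abort (commits=0)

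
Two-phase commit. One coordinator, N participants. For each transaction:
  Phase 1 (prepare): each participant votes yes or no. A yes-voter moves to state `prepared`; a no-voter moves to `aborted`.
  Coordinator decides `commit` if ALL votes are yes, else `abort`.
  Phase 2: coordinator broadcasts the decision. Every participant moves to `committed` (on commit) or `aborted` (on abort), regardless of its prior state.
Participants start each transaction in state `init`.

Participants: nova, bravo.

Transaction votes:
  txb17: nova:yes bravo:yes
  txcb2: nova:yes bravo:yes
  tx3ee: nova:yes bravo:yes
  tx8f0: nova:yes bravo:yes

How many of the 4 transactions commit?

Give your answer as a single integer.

Answer: 4

Derivation:
txb17: all yes -> commit (commits=1)
txcb2: all yes -> commit (commits=2)
tx3ee: all yes -> commit (commits=3)
tx8f0: all yes -> commit (commits=4)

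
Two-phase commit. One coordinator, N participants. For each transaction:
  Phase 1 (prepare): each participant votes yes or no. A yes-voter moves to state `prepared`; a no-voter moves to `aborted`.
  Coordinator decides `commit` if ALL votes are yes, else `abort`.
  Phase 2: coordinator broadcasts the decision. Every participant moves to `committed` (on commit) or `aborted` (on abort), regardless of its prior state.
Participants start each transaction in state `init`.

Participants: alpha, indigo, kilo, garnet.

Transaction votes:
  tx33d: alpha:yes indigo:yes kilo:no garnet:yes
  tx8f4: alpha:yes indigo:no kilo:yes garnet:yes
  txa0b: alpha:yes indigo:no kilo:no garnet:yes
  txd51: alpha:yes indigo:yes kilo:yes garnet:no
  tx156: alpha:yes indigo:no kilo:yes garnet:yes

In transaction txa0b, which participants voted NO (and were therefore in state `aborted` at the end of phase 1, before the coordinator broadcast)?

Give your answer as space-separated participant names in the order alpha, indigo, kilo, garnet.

Txn txa0b phase 1: alpha yes -> prepared; indigo no -> aborted; kilo no -> aborted; garnet yes -> prepared

Answer: indigo kilo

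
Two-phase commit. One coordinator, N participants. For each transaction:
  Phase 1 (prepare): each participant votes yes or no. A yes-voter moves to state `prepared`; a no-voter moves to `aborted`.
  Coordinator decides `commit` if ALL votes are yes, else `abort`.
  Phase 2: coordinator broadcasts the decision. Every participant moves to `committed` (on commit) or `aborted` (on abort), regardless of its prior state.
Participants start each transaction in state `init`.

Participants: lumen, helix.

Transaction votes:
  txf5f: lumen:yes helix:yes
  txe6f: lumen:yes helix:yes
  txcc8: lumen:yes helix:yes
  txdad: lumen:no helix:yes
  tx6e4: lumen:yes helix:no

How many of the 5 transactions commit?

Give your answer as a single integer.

txf5f: all yes -> commit (commits=1)
txe6f: all yes -> commit (commits=2)
txcc8: all yes -> commit (commits=3)
txdad: no from lumen -> abort (commits=3)
tx6e4: no from helix -> abort (commits=3)

Answer: 3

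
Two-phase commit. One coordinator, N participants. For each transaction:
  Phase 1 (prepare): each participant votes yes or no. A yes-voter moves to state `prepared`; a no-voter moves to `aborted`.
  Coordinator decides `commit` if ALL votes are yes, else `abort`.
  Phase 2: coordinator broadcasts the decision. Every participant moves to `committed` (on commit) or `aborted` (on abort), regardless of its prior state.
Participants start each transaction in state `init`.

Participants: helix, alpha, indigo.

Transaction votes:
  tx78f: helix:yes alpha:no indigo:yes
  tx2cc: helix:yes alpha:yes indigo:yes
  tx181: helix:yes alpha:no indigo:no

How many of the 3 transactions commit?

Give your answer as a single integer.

tx78f: no from alpha -> abort (commits=0)
tx2cc: all yes -> commit (commits=1)
tx181: no from alpha, indigo -> abort (commits=1)

Answer: 1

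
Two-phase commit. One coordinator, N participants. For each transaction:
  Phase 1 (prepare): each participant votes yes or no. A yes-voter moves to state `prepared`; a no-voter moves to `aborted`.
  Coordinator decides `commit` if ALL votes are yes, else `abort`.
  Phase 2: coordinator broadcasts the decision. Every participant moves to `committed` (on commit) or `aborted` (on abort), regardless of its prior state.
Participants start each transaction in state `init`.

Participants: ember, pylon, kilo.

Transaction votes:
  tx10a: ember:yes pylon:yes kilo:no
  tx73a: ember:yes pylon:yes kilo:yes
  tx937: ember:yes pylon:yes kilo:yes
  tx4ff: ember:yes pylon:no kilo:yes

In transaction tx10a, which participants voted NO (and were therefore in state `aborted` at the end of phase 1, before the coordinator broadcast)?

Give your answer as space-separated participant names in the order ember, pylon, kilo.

Txn tx10a phase 1: ember yes -> prepared; pylon yes -> prepared; kilo no -> aborted

Answer: kilo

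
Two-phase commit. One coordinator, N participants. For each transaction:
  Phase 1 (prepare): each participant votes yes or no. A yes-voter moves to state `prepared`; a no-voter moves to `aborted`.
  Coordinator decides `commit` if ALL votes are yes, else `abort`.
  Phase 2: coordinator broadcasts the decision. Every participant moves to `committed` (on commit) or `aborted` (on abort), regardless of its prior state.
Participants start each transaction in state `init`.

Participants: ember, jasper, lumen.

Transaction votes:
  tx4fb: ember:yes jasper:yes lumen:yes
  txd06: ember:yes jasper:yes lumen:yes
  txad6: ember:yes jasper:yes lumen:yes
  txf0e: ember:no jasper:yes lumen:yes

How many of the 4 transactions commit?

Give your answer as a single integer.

tx4fb: all yes -> commit (commits=1)
txd06: all yes -> commit (commits=2)
txad6: all yes -> commit (commits=3)
txf0e: no from ember -> abort (commits=3)

Answer: 3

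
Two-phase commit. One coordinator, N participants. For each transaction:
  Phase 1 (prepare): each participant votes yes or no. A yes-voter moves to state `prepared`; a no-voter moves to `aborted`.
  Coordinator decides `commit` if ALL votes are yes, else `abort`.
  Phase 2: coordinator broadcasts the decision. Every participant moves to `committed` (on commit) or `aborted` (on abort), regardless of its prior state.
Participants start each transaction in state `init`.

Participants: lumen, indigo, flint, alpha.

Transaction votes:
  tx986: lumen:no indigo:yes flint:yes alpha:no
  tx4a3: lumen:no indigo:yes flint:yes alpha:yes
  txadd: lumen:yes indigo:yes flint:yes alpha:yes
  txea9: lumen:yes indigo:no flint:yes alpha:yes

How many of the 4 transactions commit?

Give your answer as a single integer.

Answer: 1

Derivation:
tx986: no from lumen, alpha -> abort (commits=0)
tx4a3: no from lumen -> abort (commits=0)
txadd: all yes -> commit (commits=1)
txea9: no from indigo -> abort (commits=1)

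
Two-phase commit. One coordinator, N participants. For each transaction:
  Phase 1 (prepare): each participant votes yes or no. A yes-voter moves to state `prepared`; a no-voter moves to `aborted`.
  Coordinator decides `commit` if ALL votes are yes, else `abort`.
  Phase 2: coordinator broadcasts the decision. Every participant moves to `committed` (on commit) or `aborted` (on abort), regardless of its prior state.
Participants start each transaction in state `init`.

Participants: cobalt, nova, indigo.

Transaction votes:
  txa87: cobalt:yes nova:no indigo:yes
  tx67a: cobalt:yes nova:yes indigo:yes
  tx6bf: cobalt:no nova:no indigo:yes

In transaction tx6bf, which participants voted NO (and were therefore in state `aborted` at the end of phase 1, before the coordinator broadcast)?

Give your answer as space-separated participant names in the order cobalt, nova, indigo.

Txn tx6bf phase 1: cobalt no -> aborted; nova no -> aborted; indigo yes -> prepared

Answer: cobalt nova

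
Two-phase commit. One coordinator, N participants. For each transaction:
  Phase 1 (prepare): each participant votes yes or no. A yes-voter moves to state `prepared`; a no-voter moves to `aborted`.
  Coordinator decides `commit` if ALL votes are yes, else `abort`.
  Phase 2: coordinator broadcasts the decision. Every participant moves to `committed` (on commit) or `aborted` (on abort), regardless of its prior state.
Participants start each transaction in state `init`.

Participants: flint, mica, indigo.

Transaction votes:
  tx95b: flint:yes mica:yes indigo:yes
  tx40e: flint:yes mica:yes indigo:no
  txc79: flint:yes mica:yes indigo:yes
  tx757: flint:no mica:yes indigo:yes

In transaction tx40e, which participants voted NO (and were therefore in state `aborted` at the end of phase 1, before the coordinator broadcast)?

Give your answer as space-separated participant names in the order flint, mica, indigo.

Txn tx40e phase 1: flint yes -> prepared; mica yes -> prepared; indigo no -> aborted

Answer: indigo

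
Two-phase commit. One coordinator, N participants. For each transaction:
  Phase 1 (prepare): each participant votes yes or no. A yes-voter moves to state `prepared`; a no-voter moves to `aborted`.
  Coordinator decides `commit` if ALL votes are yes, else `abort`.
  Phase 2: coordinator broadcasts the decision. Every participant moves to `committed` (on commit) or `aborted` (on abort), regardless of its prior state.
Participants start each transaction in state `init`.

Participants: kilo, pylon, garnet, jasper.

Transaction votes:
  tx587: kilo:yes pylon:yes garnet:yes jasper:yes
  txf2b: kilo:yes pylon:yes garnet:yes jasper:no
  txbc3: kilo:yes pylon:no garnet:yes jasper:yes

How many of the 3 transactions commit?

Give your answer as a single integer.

tx587: all yes -> commit (commits=1)
txf2b: no from jasper -> abort (commits=1)
txbc3: no from pylon -> abort (commits=1)

Answer: 1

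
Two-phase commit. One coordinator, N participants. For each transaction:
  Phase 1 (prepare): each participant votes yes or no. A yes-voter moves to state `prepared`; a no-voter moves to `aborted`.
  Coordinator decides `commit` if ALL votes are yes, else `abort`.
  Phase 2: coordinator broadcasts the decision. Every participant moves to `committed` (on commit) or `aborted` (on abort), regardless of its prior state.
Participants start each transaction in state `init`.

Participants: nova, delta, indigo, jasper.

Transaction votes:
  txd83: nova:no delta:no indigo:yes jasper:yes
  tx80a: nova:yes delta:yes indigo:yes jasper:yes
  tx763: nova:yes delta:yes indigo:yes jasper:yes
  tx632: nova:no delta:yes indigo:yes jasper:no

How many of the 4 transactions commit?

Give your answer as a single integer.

Answer: 2

Derivation:
txd83: no from nova, delta -> abort (commits=0)
tx80a: all yes -> commit (commits=1)
tx763: all yes -> commit (commits=2)
tx632: no from nova, jasper -> abort (commits=2)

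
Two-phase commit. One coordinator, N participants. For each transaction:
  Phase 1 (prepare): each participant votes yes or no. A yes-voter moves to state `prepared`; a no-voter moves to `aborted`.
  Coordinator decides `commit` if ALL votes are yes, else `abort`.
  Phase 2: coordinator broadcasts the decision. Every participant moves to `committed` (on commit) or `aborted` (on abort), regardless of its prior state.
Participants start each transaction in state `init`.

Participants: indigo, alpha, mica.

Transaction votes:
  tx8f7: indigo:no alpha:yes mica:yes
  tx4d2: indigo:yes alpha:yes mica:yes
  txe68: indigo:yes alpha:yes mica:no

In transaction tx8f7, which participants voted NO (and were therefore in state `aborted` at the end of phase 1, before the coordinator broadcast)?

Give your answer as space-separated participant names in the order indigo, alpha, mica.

Txn tx8f7 phase 1: indigo no -> aborted; alpha yes -> prepared; mica yes -> prepared

Answer: indigo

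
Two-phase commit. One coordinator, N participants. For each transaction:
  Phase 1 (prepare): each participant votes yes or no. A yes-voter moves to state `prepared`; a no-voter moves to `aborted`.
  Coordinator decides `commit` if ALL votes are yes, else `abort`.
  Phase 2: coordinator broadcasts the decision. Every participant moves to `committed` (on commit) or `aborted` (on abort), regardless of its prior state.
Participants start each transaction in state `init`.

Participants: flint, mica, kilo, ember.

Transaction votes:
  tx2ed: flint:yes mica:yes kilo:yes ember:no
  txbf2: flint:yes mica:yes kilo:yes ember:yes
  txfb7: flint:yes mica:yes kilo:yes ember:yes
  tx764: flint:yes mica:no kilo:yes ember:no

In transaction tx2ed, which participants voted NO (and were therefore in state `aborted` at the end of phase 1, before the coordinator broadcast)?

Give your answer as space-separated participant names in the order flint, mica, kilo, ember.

Answer: ember

Derivation:
Txn tx2ed phase 1: flint yes -> prepared; mica yes -> prepared; kilo yes -> prepared; ember no -> aborted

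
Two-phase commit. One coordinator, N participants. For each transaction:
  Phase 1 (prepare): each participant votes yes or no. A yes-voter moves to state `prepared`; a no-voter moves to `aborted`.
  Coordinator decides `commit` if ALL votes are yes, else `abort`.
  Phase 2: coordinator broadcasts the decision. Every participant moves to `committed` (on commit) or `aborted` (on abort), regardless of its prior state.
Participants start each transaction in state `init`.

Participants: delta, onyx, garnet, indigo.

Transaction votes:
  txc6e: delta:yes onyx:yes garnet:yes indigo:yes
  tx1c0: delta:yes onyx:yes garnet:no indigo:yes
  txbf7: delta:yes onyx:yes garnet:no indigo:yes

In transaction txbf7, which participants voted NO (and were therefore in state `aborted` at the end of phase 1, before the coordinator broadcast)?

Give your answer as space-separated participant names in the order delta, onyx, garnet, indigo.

Txn txbf7 phase 1: delta yes -> prepared; onyx yes -> prepared; garnet no -> aborted; indigo yes -> prepared

Answer: garnet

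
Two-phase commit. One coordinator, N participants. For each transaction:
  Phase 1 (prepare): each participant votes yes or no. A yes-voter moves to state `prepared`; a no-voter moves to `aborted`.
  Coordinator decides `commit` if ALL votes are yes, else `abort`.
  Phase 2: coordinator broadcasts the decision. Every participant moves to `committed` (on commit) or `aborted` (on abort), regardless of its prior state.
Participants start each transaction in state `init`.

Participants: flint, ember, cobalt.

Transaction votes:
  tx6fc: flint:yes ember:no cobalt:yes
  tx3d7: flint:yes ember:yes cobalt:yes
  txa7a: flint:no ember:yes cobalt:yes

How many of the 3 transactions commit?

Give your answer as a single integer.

Answer: 1

Derivation:
tx6fc: no from ember -> abort (commits=0)
tx3d7: all yes -> commit (commits=1)
txa7a: no from flint -> abort (commits=1)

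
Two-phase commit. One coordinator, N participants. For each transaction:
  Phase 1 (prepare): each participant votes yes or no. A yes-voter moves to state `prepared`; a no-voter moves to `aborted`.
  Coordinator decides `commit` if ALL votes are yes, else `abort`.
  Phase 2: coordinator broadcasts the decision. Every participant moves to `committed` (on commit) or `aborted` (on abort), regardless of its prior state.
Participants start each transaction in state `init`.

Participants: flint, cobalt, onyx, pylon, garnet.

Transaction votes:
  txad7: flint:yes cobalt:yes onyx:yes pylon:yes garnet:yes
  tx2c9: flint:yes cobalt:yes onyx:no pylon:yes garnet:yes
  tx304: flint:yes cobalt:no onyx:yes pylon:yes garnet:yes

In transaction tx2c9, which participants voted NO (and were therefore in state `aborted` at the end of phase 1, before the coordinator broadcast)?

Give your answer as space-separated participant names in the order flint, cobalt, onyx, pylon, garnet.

Txn tx2c9 phase 1: flint yes -> prepared; cobalt yes -> prepared; onyx no -> aborted; pylon yes -> prepared; garnet yes -> prepared

Answer: onyx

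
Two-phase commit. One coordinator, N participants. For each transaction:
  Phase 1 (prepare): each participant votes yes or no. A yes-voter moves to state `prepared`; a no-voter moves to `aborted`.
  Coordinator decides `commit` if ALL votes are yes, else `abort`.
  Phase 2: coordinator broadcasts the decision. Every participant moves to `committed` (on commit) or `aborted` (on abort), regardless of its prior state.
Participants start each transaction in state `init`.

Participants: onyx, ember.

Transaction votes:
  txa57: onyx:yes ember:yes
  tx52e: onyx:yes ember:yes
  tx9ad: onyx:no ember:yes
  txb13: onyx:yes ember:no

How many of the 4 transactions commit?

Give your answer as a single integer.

txa57: all yes -> commit (commits=1)
tx52e: all yes -> commit (commits=2)
tx9ad: no from onyx -> abort (commits=2)
txb13: no from ember -> abort (commits=2)

Answer: 2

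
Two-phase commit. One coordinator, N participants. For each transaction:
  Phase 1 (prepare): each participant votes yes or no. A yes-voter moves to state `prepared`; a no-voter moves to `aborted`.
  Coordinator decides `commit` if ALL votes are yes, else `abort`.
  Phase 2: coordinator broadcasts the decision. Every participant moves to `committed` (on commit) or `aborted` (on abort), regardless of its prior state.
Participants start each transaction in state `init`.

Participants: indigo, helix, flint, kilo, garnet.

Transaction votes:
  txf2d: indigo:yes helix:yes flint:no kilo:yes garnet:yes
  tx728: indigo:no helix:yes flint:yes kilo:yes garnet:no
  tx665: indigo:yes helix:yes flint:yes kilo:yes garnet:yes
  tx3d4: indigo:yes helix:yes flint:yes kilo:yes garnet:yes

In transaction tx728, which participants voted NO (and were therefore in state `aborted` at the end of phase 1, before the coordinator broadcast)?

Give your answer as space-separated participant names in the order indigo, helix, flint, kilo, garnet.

Answer: indigo garnet

Derivation:
Txn tx728 phase 1: indigo no -> aborted; helix yes -> prepared; flint yes -> prepared; kilo yes -> prepared; garnet no -> aborted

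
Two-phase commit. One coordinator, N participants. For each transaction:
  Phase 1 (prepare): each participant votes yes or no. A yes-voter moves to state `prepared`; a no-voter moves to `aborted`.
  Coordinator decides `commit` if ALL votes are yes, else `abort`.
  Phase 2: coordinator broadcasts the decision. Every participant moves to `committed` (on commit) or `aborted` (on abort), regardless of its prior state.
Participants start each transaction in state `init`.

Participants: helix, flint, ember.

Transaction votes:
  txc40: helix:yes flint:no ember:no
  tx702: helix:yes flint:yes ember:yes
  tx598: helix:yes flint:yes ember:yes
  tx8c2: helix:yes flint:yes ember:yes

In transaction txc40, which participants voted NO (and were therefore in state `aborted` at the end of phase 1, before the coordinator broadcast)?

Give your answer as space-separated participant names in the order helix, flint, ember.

Txn txc40 phase 1: helix yes -> prepared; flint no -> aborted; ember no -> aborted

Answer: flint ember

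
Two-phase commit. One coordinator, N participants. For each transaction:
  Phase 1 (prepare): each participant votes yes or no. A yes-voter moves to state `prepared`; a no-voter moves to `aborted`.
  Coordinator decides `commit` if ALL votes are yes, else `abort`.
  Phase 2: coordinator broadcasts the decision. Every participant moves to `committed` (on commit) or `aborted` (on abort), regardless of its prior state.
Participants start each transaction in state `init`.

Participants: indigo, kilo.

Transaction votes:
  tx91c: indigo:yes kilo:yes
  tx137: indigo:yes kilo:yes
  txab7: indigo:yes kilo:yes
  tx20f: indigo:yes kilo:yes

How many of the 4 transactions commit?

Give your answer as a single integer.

tx91c: all yes -> commit (commits=1)
tx137: all yes -> commit (commits=2)
txab7: all yes -> commit (commits=3)
tx20f: all yes -> commit (commits=4)

Answer: 4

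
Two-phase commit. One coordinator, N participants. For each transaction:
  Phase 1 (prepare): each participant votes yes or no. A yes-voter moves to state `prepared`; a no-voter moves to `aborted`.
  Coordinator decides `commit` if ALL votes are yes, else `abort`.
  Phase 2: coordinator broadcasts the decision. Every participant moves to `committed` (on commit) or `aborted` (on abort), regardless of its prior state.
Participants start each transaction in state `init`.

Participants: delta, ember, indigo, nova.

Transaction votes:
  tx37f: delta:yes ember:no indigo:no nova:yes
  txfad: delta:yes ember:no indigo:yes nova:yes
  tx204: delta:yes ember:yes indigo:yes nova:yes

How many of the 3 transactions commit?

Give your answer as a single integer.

Answer: 1

Derivation:
tx37f: no from ember, indigo -> abort (commits=0)
txfad: no from ember -> abort (commits=0)
tx204: all yes -> commit (commits=1)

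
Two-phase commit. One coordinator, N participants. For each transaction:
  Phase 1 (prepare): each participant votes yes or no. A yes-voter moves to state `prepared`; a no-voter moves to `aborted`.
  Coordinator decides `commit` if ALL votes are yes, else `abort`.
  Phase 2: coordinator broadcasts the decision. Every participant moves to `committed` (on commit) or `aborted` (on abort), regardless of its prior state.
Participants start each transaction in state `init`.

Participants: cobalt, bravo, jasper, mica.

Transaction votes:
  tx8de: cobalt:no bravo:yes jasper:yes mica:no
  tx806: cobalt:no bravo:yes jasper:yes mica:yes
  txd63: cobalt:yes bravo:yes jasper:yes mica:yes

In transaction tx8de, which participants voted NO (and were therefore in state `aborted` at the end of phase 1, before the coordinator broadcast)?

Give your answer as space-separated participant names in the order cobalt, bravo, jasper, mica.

Txn tx8de phase 1: cobalt no -> aborted; bravo yes -> prepared; jasper yes -> prepared; mica no -> aborted

Answer: cobalt mica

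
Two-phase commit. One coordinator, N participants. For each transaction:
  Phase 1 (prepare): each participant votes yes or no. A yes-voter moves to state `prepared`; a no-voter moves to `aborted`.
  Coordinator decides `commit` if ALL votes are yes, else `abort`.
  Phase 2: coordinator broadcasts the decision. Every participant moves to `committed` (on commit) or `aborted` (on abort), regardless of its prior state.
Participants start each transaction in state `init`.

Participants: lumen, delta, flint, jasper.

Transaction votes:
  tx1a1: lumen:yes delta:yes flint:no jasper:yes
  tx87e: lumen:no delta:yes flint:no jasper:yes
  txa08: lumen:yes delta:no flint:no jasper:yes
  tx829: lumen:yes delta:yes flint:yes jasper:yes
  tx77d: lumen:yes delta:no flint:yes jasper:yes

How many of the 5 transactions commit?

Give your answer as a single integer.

Answer: 1

Derivation:
tx1a1: no from flint -> abort (commits=0)
tx87e: no from lumen, flint -> abort (commits=0)
txa08: no from delta, flint -> abort (commits=0)
tx829: all yes -> commit (commits=1)
tx77d: no from delta -> abort (commits=1)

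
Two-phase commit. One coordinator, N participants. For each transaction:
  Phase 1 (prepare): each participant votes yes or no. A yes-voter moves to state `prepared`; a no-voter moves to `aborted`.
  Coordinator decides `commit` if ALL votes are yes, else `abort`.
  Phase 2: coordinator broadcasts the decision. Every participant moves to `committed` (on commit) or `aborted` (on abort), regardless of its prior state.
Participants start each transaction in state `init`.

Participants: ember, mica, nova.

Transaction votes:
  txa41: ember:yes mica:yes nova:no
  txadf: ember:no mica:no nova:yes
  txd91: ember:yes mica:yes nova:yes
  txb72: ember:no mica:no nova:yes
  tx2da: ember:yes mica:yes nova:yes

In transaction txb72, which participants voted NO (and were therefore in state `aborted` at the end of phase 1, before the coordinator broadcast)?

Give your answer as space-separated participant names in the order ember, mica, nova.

Answer: ember mica

Derivation:
Txn txb72 phase 1: ember no -> aborted; mica no -> aborted; nova yes -> prepared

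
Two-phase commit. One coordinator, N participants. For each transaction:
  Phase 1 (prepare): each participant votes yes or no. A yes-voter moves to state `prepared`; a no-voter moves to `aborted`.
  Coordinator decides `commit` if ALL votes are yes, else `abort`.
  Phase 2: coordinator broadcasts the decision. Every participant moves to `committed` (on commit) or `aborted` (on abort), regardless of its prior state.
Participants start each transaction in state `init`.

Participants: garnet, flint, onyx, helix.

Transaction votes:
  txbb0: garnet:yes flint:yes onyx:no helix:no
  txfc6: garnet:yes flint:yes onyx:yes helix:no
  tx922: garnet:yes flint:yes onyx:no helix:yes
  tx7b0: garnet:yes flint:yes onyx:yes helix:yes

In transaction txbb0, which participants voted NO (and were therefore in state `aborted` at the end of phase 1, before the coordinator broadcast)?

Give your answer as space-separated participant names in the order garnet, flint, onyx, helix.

Answer: onyx helix

Derivation:
Txn txbb0 phase 1: garnet yes -> prepared; flint yes -> prepared; onyx no -> aborted; helix no -> aborted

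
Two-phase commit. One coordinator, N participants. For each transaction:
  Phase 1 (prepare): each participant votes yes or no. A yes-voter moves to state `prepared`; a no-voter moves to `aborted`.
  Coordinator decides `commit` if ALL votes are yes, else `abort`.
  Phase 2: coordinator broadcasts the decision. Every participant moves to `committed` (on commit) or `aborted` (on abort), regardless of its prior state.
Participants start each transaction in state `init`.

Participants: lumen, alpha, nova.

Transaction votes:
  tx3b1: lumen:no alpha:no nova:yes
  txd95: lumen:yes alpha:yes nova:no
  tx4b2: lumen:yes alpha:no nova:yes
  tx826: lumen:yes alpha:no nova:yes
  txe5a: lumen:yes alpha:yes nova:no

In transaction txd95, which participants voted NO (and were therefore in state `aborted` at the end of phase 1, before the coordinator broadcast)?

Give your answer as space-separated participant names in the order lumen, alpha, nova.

Txn txd95 phase 1: lumen yes -> prepared; alpha yes -> prepared; nova no -> aborted

Answer: nova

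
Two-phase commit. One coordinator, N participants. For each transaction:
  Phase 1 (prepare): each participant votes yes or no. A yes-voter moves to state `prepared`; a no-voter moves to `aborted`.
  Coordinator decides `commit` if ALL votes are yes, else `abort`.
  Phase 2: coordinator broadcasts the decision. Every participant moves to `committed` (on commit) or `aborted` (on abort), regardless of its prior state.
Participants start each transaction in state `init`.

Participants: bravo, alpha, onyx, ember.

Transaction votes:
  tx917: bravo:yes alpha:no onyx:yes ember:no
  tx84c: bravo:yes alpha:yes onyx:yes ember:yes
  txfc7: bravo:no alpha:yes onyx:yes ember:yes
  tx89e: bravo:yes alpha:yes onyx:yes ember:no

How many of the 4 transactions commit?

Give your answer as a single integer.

Answer: 1

Derivation:
tx917: no from alpha, ember -> abort (commits=0)
tx84c: all yes -> commit (commits=1)
txfc7: no from bravo -> abort (commits=1)
tx89e: no from ember -> abort (commits=1)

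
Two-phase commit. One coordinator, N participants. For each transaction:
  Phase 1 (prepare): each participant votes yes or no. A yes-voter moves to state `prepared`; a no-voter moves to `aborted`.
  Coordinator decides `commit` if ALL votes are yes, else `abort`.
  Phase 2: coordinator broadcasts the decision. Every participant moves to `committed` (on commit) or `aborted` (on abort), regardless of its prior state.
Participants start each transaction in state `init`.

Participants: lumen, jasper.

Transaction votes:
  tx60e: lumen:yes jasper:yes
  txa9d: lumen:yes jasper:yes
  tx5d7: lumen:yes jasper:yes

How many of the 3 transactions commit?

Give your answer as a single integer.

tx60e: all yes -> commit (commits=1)
txa9d: all yes -> commit (commits=2)
tx5d7: all yes -> commit (commits=3)

Answer: 3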